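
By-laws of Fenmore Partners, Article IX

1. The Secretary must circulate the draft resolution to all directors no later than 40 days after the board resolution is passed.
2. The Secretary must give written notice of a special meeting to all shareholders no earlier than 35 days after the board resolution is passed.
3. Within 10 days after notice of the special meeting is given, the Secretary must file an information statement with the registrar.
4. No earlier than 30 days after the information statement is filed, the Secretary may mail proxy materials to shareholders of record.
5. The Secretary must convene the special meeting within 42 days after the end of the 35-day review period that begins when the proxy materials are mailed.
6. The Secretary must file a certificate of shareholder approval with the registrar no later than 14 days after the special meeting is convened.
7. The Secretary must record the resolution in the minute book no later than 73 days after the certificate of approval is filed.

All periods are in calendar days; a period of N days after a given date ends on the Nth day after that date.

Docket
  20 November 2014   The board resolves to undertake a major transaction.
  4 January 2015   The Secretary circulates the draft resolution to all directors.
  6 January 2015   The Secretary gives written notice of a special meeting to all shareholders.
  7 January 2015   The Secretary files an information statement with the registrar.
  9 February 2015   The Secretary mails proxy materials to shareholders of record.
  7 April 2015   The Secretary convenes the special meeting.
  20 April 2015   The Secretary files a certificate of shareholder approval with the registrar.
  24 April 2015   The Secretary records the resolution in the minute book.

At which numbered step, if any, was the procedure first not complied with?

(1) due by 20 November 2014 + 40 days = 30 December 2014; done 4 January 2015 — 5 days late.
The analysis stops there.

Step 1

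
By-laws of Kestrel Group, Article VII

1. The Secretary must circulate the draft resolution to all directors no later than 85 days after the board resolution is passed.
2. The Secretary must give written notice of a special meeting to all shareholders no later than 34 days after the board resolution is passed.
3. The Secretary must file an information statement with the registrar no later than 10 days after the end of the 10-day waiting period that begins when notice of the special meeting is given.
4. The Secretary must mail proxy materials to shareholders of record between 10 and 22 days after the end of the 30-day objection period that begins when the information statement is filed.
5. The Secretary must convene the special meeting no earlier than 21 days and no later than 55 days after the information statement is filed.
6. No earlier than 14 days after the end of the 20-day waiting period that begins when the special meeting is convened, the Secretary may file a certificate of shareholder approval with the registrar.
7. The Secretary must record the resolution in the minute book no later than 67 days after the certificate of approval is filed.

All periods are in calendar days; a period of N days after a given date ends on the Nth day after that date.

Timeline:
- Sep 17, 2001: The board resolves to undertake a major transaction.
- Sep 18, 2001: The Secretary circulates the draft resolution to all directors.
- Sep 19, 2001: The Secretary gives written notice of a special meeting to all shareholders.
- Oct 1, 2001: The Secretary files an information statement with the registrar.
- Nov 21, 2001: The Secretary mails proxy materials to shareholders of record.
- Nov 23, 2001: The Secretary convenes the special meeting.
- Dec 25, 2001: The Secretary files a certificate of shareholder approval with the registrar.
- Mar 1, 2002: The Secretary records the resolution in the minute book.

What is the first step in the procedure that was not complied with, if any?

Step 1: 85 days after Sep 17, 2001 (when the board resolution is passed) is Dec 11, 2001; completed Sep 18, 2001, before the deadline.
Step 2: 34 days after Sep 17, 2001 (when the board resolution is passed) is Oct 21, 2001; Sep 19, 2001 is within that limit.
Step 3: 10 days after Sep 29, 2001 (end of the 10-day waiting period, which began when notice of the special meeting is given on Sep 19, 2001) is Oct 9, 2001; completed Oct 1, 2001, before the deadline.
Step 4: the window is 10–22 days after Oct 31, 2001 (end of the 30-day objection period, which began when the information statement is filed on Oct 1, 2001), so Nov 10, 2001 through Nov 22, 2001; Nov 21, 2001 falls inside that range.
Step 5: the window is 21–55 days after Oct 1, 2001 (when the information statement is filed), so Oct 22, 2001 through Nov 25, 2001; done Nov 23, 2001 — within the window.
Step 6: the earliest permitted date is 14 days after Dec 13, 2001 (end of the 20-day waiting period, which began when the special meeting is convened on Nov 23, 2001), i.e. Dec 27, 2001; done Dec 25, 2001 — 2 days too early.

Step 6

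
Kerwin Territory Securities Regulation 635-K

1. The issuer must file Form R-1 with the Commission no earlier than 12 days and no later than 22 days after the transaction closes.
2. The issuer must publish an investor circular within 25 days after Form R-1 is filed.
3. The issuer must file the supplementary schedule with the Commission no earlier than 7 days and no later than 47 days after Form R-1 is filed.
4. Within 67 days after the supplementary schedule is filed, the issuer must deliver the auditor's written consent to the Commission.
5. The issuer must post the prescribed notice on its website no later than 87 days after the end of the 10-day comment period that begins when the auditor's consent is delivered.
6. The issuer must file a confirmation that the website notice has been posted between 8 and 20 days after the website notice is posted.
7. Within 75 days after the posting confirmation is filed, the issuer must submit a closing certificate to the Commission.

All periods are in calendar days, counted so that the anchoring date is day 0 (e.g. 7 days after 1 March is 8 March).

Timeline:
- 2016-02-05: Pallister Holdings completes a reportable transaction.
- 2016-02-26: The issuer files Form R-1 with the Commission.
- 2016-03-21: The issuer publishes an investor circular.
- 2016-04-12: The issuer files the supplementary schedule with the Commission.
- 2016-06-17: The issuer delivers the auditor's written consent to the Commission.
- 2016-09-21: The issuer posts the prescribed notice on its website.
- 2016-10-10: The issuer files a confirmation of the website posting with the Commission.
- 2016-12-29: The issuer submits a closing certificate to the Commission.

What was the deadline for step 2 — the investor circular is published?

Step 2 runs from 2016-02-26, when Form R-1 is filed. 25 days after 2016-02-26 is 2016-03-22.

2016-03-22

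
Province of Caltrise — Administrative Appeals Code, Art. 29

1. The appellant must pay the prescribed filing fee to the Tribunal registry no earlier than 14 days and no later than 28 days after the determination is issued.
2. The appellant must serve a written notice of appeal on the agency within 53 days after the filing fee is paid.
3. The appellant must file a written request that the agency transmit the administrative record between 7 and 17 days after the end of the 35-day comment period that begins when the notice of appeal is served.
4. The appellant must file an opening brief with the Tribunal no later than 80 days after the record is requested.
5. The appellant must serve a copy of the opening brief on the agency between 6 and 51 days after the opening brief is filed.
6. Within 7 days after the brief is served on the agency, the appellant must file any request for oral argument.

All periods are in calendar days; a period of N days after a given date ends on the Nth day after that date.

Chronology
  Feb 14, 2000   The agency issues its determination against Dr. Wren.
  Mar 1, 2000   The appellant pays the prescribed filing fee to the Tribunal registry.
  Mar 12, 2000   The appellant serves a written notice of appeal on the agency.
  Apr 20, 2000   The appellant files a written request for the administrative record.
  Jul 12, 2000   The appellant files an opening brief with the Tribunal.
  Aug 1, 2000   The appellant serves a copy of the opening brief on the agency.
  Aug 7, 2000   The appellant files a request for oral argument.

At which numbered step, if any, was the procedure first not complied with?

Step 3

Step 1: the window is 14–28 days after Feb 14, 2000 (when the determination is issued), so Feb 28, 2000 through Mar 13, 2000; done Mar 1, 2000, which is between those dates.
Step 2: 53 days after Mar 1, 2000 (when the filing fee is paid) is Apr 23, 2000; completed Mar 12, 2000, before the deadline.
Step 3: the window is 7–17 days after Apr 16, 2000 (end of the 35-day comment period, which began when the notice of appeal is served on Mar 12, 2000), so Apr 23, 2000 through May 3, 2000; done Apr 20, 2000 — 3 days before the window opened.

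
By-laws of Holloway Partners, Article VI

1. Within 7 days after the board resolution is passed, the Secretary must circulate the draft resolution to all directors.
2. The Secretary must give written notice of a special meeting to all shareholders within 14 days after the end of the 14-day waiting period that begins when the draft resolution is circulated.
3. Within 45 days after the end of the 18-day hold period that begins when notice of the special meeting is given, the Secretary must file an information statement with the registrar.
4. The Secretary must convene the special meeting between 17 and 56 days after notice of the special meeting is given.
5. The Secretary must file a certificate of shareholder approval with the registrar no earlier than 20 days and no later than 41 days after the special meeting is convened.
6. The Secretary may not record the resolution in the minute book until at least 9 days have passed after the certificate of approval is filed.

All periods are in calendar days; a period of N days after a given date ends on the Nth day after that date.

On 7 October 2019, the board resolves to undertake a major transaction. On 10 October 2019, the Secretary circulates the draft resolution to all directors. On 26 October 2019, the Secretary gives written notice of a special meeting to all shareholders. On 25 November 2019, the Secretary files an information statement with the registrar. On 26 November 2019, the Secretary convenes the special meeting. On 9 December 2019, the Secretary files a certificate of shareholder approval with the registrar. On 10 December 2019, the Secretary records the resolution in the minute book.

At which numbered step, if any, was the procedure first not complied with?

(1) due by 7 October 2019 + 7 days = 14 October 2019; 10 October 2019 is within that limit.
(2) due by 24 October 2019 + 14 days = 7 November 2019; 26 October 2019 is within that limit.
(3) due by 13 November 2019 + 45 days = 28 December 2019; done 25 November 2019 — timely.
(4) the permitted window runs from 26 October 2019 + 17 = 12 November 2019 to 26 October 2019 + 56 = 21 December 2019; done 26 November 2019, which is between those dates.
(5) the permitted window runs from 26 November 2019 + 20 = 16 December 2019 to 26 November 2019 + 41 = 6 January 2020; done 9 December 2019 — 7 days before the window opened.

Step 5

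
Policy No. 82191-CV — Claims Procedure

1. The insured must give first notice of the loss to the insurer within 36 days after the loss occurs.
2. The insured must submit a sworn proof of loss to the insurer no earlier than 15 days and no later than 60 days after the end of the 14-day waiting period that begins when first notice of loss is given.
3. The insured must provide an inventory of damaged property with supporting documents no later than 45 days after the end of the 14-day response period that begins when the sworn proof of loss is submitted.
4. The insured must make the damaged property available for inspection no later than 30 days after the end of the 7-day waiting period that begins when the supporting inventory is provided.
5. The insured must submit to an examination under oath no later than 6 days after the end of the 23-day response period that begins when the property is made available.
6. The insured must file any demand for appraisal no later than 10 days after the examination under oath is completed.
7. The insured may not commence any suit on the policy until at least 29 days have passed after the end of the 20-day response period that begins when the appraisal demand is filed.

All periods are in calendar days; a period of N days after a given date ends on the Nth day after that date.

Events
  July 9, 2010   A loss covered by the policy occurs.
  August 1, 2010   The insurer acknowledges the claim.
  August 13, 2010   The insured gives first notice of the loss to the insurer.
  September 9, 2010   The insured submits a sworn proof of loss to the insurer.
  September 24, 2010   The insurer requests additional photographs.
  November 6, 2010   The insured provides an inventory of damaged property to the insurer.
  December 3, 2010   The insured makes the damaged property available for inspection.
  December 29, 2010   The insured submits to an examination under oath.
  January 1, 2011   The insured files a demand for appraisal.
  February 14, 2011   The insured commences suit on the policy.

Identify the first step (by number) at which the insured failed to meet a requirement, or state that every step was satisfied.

Step 2

Step 1: 36 days after July 9, 2010 (when the loss occurs) is August 14, 2010; done August 13, 2010 — timely.
Step 2: the window is 15–60 days after August 27, 2010 (end of the 14-day waiting period, which began when first notice of loss is given on August 13, 2010), so September 11, 2010 through October 26, 2010; done September 9, 2010 — 2 days before the window opened.
The analysis stops there.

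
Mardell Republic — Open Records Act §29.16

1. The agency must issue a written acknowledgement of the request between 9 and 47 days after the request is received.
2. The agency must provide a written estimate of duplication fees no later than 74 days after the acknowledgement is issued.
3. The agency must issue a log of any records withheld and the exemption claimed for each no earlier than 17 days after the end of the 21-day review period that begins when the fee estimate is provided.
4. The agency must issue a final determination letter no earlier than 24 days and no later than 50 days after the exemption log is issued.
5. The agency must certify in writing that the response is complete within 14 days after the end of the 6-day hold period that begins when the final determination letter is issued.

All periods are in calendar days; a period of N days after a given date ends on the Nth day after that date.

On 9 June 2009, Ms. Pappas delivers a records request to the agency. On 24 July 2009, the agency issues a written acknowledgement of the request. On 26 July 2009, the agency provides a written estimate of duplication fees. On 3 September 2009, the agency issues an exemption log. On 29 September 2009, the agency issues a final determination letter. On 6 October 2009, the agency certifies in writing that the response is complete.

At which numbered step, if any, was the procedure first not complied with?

None — every step was satisfied

Step 1: the window is 9–47 days after 9 June 2009 (when the request is received), so 18 June 2009 through 26 July 2009; 24 July 2009 falls inside that range.
Step 2: 74 days after 24 July 2009 (when the acknowledgement is issued) is 6 October 2009; done 26 July 2009 — timely.
Step 3: the earliest permitted date is 17 days after 16 August 2009 (end of the 21-day review period, which began when the fee estimate is provided on 26 July 2009), i.e. 2 September 2009; 3 September 2009 is on or after that date.
Step 4: the window is 24–50 days after 3 September 2009 (when the exemption log is issued), so 27 September 2009 through 23 October 2009; done 29 September 2009, which is between those dates.
Step 5: 14 days after 5 October 2009 (end of the 6-day hold period, which began when the final determination letter is issued on 29 September 2009) is 19 October 2009; completed 6 October 2009, before the deadline.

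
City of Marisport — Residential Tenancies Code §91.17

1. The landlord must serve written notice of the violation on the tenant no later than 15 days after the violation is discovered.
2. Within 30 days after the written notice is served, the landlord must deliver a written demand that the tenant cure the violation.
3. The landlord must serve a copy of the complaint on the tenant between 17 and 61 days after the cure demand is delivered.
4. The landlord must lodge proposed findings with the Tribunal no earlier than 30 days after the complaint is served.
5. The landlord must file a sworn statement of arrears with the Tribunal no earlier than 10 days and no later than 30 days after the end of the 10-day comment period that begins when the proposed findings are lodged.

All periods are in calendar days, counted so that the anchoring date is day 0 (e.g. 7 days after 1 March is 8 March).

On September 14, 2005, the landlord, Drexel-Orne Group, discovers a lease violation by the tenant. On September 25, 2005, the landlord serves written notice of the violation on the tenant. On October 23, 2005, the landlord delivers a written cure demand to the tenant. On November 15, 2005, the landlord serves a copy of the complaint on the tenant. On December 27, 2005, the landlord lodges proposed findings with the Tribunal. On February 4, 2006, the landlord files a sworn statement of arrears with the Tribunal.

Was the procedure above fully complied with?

Yes

(1) due by September 14, 2005 + 15 days = September 29, 2005; done September 25, 2005 — timely.
(2) due by September 25, 2005 + 30 days = October 25, 2005; completed October 23, 2005, before the deadline.
(3) the permitted window runs from October 23, 2005 + 17 = November 9, 2005 to October 23, 2005 + 61 = December 23, 2005; done November 15, 2005, which is between those dates.
(4) permitted from November 15, 2005 + 30 days = December 15, 2005 onward; December 27, 2005 is on or after that date.
(5) the permitted window runs from January 6, 2006 + 10 = January 16, 2006 to January 6, 2006 + 30 = February 5, 2006; done February 4, 2006 — within the window.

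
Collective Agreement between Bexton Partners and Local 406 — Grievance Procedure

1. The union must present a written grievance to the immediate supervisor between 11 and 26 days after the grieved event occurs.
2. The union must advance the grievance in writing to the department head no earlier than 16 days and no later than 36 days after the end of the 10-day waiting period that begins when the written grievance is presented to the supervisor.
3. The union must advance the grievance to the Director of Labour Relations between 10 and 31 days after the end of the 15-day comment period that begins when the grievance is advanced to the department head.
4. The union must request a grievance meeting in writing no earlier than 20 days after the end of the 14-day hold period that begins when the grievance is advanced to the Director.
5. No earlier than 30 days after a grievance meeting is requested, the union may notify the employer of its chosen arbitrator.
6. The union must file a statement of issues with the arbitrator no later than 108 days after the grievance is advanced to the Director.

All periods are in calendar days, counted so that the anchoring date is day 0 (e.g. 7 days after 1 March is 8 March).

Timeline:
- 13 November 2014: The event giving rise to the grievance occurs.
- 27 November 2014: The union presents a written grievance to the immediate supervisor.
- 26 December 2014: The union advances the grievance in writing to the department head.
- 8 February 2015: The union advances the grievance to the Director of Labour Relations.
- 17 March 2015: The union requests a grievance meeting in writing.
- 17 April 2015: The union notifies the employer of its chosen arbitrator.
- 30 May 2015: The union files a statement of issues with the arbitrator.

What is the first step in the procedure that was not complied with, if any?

Step 1 — 11 and 26 days from 13 November 2014 (when the grieved event occurs) are 24 November 2014 and 9 December 2014 respectively; done 27 November 2014 — within the window.
Step 2 — 16 and 36 days from 7 December 2014 (end of the 10-day waiting period, which began when the written grievance is presented to the supervisor on 27 November 2014) are 23 December 2014 and 12 January 2015 respectively; done 26 December 2014, which is between those dates.
Step 3 — 10 and 31 days from 10 January 2015 (end of the 15-day comment period, which began when the grievance is advanced to the department head on 26 December 2014) are 20 January 2015 and 10 February 2015 respectively; 8 February 2015 falls inside that range.
Step 4 — must wait 20 days from 22 February 2015 (end of the 14-day hold period, which began when the grievance is advanced to the Director on 8 February 2015), so not before 14 March 2015; 17 March 2015 is on or after that date.
Step 5 — must wait 30 days from 17 March 2015 (when a grievance meeting is requested), so not before 16 April 2015; done 17 April 2015, after the minimum wait.
Step 6 — counting 108 days from 8 February 2015 (when the grievance is advanced to the Director) gives a deadline of 27 May 2015; done 30 May 2015 — 3 days late.

Step 6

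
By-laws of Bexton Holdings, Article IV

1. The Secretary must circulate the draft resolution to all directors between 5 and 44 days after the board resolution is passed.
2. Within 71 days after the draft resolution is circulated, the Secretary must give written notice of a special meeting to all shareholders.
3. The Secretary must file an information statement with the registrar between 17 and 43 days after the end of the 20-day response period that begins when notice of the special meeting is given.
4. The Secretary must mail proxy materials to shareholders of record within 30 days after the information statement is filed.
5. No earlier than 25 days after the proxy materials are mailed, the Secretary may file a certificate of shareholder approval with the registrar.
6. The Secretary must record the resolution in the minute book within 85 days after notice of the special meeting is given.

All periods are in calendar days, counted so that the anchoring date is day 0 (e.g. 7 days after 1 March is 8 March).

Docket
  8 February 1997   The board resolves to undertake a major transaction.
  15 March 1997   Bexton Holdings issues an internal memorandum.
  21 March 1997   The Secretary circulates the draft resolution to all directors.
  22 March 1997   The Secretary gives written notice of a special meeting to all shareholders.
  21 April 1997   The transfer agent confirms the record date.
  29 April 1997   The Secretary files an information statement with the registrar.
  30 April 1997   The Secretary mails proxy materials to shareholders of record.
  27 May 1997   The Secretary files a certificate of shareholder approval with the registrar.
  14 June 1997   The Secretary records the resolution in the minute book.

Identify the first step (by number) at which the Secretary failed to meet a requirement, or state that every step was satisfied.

None — every step was satisfied

Step 1 — 5 and 44 days from 8 February 1997 (when the board resolution is passed) are 13 February 1997 and 24 March 1997 respectively; done 21 March 1997, which is between those dates.
Step 2 — counting 71 days from 21 March 1997 (when the draft resolution is circulated) gives a deadline of 31 May 1997; 22 March 1997 is within that limit.
Step 3 — 17 and 43 days from 11 April 1997 (end of the 20-day response period, which began when notice of the special meeting is given on 22 March 1997) are 28 April 1997 and 24 May 1997 respectively; done 29 April 1997, which is between those dates.
Step 4 — counting 30 days from 29 April 1997 (when the information statement is filed) gives a deadline of 29 May 1997; completed 30 April 1997, before the deadline.
Step 5 — must wait 25 days from 30 April 1997 (when the proxy materials are mailed), so not before 25 May 1997; 27 May 1997 is on or after that date.
Step 6 — counting 85 days from 22 March 1997 (when notice of the special meeting is given) gives a deadline of 15 June 1997; 14 June 1997 is within that limit.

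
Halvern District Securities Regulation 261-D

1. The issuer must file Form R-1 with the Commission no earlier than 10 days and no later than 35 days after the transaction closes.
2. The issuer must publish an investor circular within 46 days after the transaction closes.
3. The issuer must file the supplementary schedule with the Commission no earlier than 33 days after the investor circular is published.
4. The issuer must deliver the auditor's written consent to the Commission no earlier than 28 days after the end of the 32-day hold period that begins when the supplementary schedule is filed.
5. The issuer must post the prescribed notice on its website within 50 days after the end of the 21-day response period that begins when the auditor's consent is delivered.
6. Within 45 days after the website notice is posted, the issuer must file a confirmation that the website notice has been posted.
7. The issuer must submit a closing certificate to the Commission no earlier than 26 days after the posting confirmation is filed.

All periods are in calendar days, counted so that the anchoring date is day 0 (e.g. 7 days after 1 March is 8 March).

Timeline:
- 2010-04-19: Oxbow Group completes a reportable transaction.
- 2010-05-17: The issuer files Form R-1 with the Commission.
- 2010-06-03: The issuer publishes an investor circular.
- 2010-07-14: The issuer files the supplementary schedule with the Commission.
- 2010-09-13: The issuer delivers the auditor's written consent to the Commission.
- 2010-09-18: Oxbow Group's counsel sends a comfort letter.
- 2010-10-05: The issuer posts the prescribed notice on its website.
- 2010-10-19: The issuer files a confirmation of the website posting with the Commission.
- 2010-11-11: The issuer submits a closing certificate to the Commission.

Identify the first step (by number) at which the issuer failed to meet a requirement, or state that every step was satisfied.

Step 1 — 10 and 35 days from 2010-04-19 (when the transaction closes) are 2010-04-29 and 2010-05-24 respectively; 2010-05-17 falls inside that range.
Step 2 — counting 46 days from 2010-04-19 (when the transaction closes) gives a deadline of 2010-06-04; 2010-06-03 is within that limit.
Step 3 — must wait 33 days from 2010-06-03 (when the investor circular is published), so not before 2010-07-06; 2010-07-14 is on or after that date.
Step 4 — must wait 28 days from 2010-08-15 (end of the 32-day hold period, which began when the supplementary schedule is filed on 2010-07-14), so not before 2010-09-12; 2010-09-13 is on or after that date.
Step 5 — counting 50 days from 2010-10-04 (end of the 21-day response period, which began when the auditor's consent is delivered on 2010-09-13) gives a deadline of 2010-11-23; completed 2010-10-05, before the deadline.
Step 6 — counting 45 days from 2010-10-05 (when the website notice is posted) gives a deadline of 2010-11-19; completed 2010-10-19, before the deadline.
Step 7 — must wait 26 days from 2010-10-19 (when the posting confirmation is filed), so not before 2010-11-14; done 2010-11-11 — 3 days too early.
That is the first point of non-compliance.

Step 7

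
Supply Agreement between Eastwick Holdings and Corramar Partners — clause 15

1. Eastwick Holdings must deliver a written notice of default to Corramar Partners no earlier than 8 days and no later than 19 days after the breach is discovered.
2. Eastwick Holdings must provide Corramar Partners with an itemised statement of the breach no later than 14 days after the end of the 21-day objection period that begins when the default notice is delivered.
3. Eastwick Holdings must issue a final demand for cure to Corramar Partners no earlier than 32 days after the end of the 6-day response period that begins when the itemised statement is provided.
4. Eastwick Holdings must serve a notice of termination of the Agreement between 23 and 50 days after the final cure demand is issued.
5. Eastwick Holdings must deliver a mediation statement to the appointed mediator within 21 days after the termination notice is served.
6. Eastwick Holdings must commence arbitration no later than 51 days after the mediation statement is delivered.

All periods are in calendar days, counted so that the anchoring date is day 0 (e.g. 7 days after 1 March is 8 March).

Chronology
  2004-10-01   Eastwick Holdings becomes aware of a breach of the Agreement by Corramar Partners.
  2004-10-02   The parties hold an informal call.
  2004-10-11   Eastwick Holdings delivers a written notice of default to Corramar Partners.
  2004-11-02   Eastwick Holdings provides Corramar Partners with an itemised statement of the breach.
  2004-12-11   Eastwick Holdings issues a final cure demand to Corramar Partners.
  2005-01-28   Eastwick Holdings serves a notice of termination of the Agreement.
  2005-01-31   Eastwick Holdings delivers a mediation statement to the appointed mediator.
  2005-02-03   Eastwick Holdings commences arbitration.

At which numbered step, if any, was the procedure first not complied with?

None — every step was satisfied

Step 1 — 8 and 19 days from 2004-10-01 (when the breach is discovered) are 2004-10-09 and 2004-10-20 respectively; 2004-10-11 falls inside that range.
Step 2 — counting 14 days from 2004-11-01 (end of the 21-day objection period, which began when the default notice is delivered on 2004-10-11) gives a deadline of 2004-11-15; done 2004-11-02 — timely.
Step 3 — must wait 32 days from 2004-11-08 (end of the 6-day response period, which began when the itemised statement is provided on 2004-11-02), so not before 2004-12-10; done 2004-12-11 — permitted.
Step 4 — 23 and 50 days from 2004-12-11 (when the final cure demand is issued) are 2005-01-03 and 2005-01-30 respectively; 2005-01-28 falls inside that range.
Step 5 — counting 21 days from 2005-01-28 (when the termination notice is served) gives a deadline of 2005-02-18; done 2005-01-31 — timely.
Step 6 — counting 51 days from 2005-01-31 (when the mediation statement is delivered) gives a deadline of 2005-03-23; done 2005-02-03 — timely.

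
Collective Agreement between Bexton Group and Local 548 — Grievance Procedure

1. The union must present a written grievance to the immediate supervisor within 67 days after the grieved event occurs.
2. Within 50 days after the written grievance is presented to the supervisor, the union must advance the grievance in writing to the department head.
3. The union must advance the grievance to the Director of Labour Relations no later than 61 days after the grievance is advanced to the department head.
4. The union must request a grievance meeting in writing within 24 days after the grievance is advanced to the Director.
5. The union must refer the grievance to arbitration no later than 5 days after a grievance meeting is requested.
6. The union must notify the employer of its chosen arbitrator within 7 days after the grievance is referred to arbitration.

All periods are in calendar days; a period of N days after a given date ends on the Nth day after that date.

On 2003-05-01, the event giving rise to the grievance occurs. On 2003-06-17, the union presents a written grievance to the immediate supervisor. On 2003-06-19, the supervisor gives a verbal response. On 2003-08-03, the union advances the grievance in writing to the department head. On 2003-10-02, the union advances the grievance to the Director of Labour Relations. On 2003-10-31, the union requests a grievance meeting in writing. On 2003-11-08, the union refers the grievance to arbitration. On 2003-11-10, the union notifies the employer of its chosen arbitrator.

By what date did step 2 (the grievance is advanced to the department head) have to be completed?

Step 2 runs from 2003-06-17, when the written grievance is presented to the supervisor. 50 days after 2003-06-17 is 2003-08-06.

2003-08-06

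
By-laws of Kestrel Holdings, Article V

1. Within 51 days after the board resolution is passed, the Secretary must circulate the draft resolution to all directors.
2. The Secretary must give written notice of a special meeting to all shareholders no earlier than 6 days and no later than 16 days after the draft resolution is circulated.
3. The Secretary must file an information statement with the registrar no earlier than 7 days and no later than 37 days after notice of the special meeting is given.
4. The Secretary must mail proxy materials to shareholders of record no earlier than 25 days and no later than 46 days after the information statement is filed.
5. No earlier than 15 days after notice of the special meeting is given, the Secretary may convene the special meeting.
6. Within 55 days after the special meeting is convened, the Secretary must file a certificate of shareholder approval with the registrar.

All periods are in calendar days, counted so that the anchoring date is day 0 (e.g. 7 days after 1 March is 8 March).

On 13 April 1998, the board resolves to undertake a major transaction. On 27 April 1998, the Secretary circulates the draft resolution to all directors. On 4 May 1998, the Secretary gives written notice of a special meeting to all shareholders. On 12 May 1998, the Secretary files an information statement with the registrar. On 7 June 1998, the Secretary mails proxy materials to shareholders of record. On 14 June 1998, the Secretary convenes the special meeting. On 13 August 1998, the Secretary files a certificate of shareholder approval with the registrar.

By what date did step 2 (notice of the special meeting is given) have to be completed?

13 May 1998

Step 2 runs from 27 April 1998, when the draft resolution is circulated. The window is 6–16 days after 27 April 1998; it closes on 13 May 1998.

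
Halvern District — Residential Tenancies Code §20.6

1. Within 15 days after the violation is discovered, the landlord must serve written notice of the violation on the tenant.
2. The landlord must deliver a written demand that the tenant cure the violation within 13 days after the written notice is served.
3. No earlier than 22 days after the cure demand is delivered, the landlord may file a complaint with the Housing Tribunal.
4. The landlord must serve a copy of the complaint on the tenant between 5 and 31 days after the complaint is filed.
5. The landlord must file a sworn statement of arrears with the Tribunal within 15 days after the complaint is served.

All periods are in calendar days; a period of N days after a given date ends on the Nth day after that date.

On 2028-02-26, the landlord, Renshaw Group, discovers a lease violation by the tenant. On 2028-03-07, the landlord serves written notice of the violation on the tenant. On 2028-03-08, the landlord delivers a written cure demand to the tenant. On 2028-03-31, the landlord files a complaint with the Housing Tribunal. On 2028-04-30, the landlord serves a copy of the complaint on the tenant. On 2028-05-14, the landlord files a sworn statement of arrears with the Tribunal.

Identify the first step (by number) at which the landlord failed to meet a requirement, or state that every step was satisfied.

None — every step was satisfied

Step 1: 15 days after 2028-02-26 (when the violation is discovered) is 2028-03-12; 2028-03-07 is within that limit.
Step 2: 13 days after 2028-03-07 (when the written notice is served) is 2028-03-20; done 2028-03-08 — timely.
Step 3: the earliest permitted date is 22 days after 2028-03-08 (when the cure demand is delivered), i.e. 2028-03-30; done 2028-03-31 — permitted.
Step 4: the window is 5–31 days after 2028-03-31 (when the complaint is filed), so 2028-04-05 through 2028-05-01; 2028-04-30 falls inside that range.
Step 5: 15 days after 2028-04-30 (when the complaint is served) is 2028-05-15; 2028-05-14 is within that limit.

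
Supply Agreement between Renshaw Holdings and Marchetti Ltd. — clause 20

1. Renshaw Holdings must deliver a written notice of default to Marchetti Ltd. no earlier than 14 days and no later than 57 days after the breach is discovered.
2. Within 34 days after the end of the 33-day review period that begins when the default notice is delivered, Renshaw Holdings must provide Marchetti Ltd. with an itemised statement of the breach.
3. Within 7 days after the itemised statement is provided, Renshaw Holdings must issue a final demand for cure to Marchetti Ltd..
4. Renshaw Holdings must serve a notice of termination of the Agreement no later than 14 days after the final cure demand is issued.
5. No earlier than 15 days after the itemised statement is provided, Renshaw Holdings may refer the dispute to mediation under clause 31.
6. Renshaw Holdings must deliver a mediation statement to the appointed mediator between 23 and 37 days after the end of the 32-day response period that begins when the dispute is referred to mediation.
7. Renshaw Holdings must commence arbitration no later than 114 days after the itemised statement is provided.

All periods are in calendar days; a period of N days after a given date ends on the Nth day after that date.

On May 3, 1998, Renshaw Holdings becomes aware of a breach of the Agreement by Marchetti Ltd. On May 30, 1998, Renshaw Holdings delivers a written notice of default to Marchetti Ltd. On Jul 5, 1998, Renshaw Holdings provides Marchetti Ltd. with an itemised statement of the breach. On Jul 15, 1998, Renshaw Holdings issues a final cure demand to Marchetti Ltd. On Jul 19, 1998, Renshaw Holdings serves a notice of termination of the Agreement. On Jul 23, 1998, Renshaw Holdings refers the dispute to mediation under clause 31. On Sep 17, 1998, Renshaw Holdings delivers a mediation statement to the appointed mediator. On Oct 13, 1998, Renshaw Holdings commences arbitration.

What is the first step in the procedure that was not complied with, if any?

Step 3

Step 1: the window is 14–57 days after May 3, 1998 (when the breach is discovered), so May 17, 1998 through Jun 29, 1998; May 30, 1998 falls inside that range.
Step 2: 34 days after Jul 2, 1998 (end of the 33-day review period, which began when the default notice is delivered on May 30, 1998) is Aug 5, 1998; done Jul 5, 1998 — timely.
Step 3: 7 days after Jul 5, 1998 (when the itemised statement is provided) is Jul 12, 1998; done Jul 15, 1998 — 3 days late.
Later steps need not be reached.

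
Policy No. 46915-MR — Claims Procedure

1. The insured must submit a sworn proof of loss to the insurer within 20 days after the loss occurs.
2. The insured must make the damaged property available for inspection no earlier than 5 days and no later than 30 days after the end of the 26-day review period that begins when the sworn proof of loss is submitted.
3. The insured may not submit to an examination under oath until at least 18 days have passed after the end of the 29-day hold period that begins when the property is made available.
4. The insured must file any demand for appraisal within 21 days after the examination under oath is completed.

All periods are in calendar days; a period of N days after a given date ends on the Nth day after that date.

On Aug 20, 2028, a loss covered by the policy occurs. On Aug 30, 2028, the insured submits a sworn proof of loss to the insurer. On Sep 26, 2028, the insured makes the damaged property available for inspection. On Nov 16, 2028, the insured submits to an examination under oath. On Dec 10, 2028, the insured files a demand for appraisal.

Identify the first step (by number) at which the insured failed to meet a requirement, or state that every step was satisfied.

Step 2

Step 1 — counting 20 days from Aug 20, 2028 (when the loss occurs) gives a deadline of Sep 9, 2028; Aug 30, 2028 is within that limit.
Step 2 — 5 and 30 days from Sep 25, 2028 (end of the 26-day review period, which began when the sworn proof of loss is submitted on Aug 30, 2028) are Sep 30, 2028 and Oct 25, 2028 respectively; Sep 26, 2028 is 4 days too early.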